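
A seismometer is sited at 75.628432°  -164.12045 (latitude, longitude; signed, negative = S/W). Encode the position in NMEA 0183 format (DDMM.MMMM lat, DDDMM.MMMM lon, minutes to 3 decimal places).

Latitude: fractional part 0.628432 → 37.70592 minutes
Longitude is negative → W; |value| = 164.120450
Lon: fractional part 0.120450 → 7.22700 minutes

7537.706,N / 16407.227,W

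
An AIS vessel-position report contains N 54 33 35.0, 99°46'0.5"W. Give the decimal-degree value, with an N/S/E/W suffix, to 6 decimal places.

φ: 33′ + 35″ = 33.58333′; 54 + 33.58333/60 = 54.5597222
Longitude: 99 + 46/60 + 0.5/3600 = 99.7668056

54.559722° N, 99.766806° W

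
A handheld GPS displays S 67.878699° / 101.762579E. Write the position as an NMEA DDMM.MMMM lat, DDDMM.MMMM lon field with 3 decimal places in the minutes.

φ: fractional part 0.878699 → 52.72194 minutes
Lon: fractional part 0.762579 → 45.75474 minutes

6752.722,S / 10145.755,E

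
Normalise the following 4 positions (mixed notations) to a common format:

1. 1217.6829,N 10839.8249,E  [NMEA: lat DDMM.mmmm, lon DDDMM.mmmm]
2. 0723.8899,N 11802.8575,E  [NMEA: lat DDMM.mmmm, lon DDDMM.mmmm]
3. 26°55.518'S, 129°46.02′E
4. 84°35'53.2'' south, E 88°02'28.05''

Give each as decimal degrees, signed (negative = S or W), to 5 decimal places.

1. 12.29472, 108.66375
2. 7.39817, 118.04763
3. -26.92530, 129.76700
4. -84.59811, 88.04113

Point 1:
  Lat: degrees = first 2 digits = 12, minutes = 17.6829; 12 + 17.6829/60 = 12.294715
  N ⇒ keep positive
  Longitude: degrees = first 3 digits = 108, minutes = 39.8249; 108 + 39.8249/60 = 108.663748
  E → positive
Point 2:
  Lat: degrees = first 2 digits = 7, minutes = 23.8899; 7 + 23.8899/60 = 7.398165
  N ⇒ keep positive
  Lon: split at 3 digits → 118° and 2.8575′; 118 + 2.8575/60 = 118.047625
  E ⇒ keep positive
Point 3:
  Lat: 26 + 55.518/60 = 26.925300
  S ⇒ negate
  Longitude: 46.02′ = 0.767000°; total 129.767000
  E ⇒ keep positive
Point 4:
  φ: 84 + 35/60 + 53.2/3600 = 84.598111
  hemisphere S, so the sign is −
  Lon: 88° + 2/60 + 28.05/3600 = 88 + 0.033333 + 0.007792 = 88.041125
  E → positive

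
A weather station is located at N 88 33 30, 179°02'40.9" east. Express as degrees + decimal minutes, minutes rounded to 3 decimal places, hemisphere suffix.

88° 33.500′ N, 179° 2.682′ E

φ: 33 + 30/60 = 33.50000′
λ: seconds/60 = 0.68167; minutes = 2 + 0.68167 = 2.68167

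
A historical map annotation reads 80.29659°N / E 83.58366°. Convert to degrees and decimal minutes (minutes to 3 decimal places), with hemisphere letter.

80° 17.795′ N, 83° 35.020′ E

Latitude: minutes = (80.296590 − 80) × 60 = 17.79540
λ: fractional part 0.583660 → 35.01960 minutes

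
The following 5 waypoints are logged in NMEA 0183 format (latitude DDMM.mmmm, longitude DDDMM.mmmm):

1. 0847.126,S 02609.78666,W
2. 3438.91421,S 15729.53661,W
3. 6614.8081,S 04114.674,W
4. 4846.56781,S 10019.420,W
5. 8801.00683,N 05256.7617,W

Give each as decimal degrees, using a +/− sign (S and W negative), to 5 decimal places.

Point 1:
  Latitude: degrees = first 2 digits = 8, minutes = 47.126; 8 + 47.126/60 = 8.785433
  S → negative
  λ: split at 3 digits → 026° and 9.78666′; 26 + 9.78666/60 = 26.163111
  W ⇒ negate
Point 2:
  φ: degrees = first 2 digits = 34, minutes = 38.91421; 34 + 38.91421/60 = 34.648570
  S → negative
  λ: split at 3 digits → 157° and 29.53661′; 157 + 29.53661/60 = 157.492277
  W → negative
Point 3:
  Lat: degrees = first 2 digits = 66, minutes = 14.8081; 66 + 14.8081/60 = 66.246802
  hemisphere S, so the sign is −
  Lon: split at 3 digits → 041° and 14.674′; 41 + 14.674/60 = 41.244567
  W ⇒ negate
Point 4:
  Latitude: split at 2 digits → 48° and 46.56781′; 48 + 46.56781/60 = 48.776130
  S → negative
  Longitude: split at 3 digits → 100° and 19.42′; 100 + 19.42/60 = 100.323667
  W ⇒ negate
Point 5:
  Latitude: degrees = first 2 digits = 88, minutes = 1.00683; 88 + 1.00683/60 = 88.016781
  N → positive
  λ: degrees = first 3 digits = 52, minutes = 56.7617; 52 + 56.7617/60 = 52.946028
  hemisphere W, so the sign is −

1. -8.78543, -26.16311
2. -34.64857, -157.49228
3. -66.24680, -41.24457
4. -48.77613, -100.32367
5. 88.01678, -52.94603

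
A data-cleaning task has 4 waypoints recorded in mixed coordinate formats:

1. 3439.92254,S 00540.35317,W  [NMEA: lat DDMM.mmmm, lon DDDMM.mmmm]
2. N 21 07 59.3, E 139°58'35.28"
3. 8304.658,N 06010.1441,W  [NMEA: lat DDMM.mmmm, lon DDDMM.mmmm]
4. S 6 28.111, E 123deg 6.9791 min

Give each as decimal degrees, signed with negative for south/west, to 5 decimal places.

Point 1:
  φ: degrees = first 2 digits = 34, minutes = 39.92254; 34 + 39.92254/60 = 34.665376
  S ⇒ negate
  Lon: split at 3 digits → 005° and 40.35317′; 5 + 40.35317/60 = 5.672553
  W → negative
Point 2:
  Lat: 21 + 7/60 + 59.3/3600 = 21.133139
  N ⇒ keep positive
  λ: 58′ + 35.28″ = 58.58800′; 139 + 58.58800/60 = 139.976467
  E ⇒ keep positive
Point 3:
  Lat: degrees = first 2 digits = 83, minutes = 4.658; 83 + 4.658/60 = 83.077633
  N ⇒ keep positive
  λ: degrees = first 3 digits = 60, minutes = 10.1441; 60 + 10.1441/60 = 60.169068
  hemisphere W, so the sign is −
Point 4:
  Lat: 6 + 28.111/60 = 6.468517
  hemisphere S, so the sign is −
  Longitude: 6.9791′ = 0.116318°; total 123.116318
  E → positive

1. -34.66538, -5.67255
2. 21.13314, 139.97647
3. 83.07763, -60.16907
4. -6.46852, 123.11632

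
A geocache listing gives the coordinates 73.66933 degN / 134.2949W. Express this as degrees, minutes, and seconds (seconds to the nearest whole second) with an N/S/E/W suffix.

73°40′10″ N, 134°17′42″ W

Lat: whole degrees 73; 40.15980′ → 40′ and 9.59″
λ: 0.294900° → 17.69400′; 0.69400 × 60 = 41.64″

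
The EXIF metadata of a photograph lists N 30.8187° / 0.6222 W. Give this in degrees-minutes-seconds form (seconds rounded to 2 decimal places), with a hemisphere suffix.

30°49′7.32″ N, 0°37′19.92″ W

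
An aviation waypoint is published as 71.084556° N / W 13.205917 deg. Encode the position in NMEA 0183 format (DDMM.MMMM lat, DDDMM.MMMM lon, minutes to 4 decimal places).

7105.0734,N / 01312.3550,W

Lat: fractional part 0.084556 → 5.073360 minutes
Lon: minutes = (13.205917 − 13) × 60 = 12.355020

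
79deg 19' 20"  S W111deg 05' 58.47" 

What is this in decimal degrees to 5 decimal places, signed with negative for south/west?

-79.32222, -111.09958

Lat: 79° + 19/60 + 20/3600 = 79 + 0.316667 + 0.005556 = 79.322222
S ⇒ negate
λ: 111° + 5/60 + 58.47/3600 = 111 + 0.083333 + 0.016242 = 111.099575
W → negative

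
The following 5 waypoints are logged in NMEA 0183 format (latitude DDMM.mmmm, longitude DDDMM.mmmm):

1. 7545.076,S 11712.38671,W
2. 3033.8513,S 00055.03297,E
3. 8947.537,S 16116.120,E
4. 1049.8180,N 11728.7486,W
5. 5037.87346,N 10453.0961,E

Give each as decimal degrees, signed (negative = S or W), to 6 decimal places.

Point 1:
  Latitude: degrees = first 2 digits = 75, minutes = 45.076; 75 + 45.076/60 = 75.7512667
  hemisphere S, so the sign is −
  λ: split at 3 digits → 117° and 12.38671′; 117 + 12.38671/60 = 117.2064452
  W ⇒ negate
Point 2:
  Lat: split at 2 digits → 30° and 33.8513′; 30 + 33.8513/60 = 30.5641883
  hemisphere S, so the sign is −
  Lon: degrees = first 3 digits = 0, minutes = 55.03297; 0 + 55.03297/60 = 0.9172162
  E → positive
Point 3:
  Lat: split at 2 digits → 89° and 47.537′; 89 + 47.537/60 = 89.7922833
  S → negative
  Longitude: split at 3 digits → 161° and 16.12′; 161 + 16.12/60 = 161.2686667
  E → positive
Point 4:
  Latitude: degrees = first 2 digits = 10, minutes = 49.818; 10 + 49.818/60 = 10.8303000
  N → positive
  Lon: split at 3 digits → 117° and 28.7486′; 117 + 28.7486/60 = 117.4791433
  W ⇒ negate
Point 5:
  Latitude: degrees = first 2 digits = 50, minutes = 37.87346; 50 + 37.87346/60 = 50.6312243
  N ⇒ keep positive
  Longitude: split at 3 digits → 104° and 53.0961′; 104 + 53.0961/60 = 104.8849350
  E ⇒ keep positive

1. -75.751267, -117.206445
2. -30.564188, 0.917216
3. -89.792283, 161.268667
4. 10.830300, -117.479143
5. 50.631224, 104.884935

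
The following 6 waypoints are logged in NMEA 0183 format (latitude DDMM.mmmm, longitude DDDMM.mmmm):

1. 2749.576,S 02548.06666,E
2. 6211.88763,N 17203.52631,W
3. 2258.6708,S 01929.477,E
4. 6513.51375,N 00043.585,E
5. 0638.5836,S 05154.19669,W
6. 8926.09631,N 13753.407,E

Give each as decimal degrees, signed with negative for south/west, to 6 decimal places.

Point 1:
  Latitude: degrees = first 2 digits = 27, minutes = 49.576; 27 + 49.576/60 = 27.8262667
  hemisphere S, so the sign is −
  λ: split at 3 digits → 025° and 48.06666′; 25 + 48.06666/60 = 25.8011110
  E → positive
Point 2:
  Latitude: degrees = first 2 digits = 62, minutes = 11.88763; 62 + 11.88763/60 = 62.1981272
  N ⇒ keep positive
  Lon: degrees = first 3 digits = 172, minutes = 3.52631; 172 + 3.52631/60 = 172.0587718
  hemisphere W, so the sign is −
Point 3:
  Latitude: degrees = first 2 digits = 22, minutes = 58.6708; 22 + 58.6708/60 = 22.9778467
  S ⇒ negate
  Lon: degrees = first 3 digits = 19, minutes = 29.477; 19 + 29.477/60 = 19.4912833
  E ⇒ keep positive
Point 4:
  φ: split at 2 digits → 65° and 13.51375′; 65 + 13.51375/60 = 65.2252292
  N ⇒ keep positive
  Longitude: split at 3 digits → 000° and 43.585′; 0 + 43.585/60 = 0.7264167
  E → positive
Point 5:
  Latitude: split at 2 digits → 06° and 38.5836′; 6 + 38.5836/60 = 6.6430600
  hemisphere S, so the sign is −
  λ: degrees = first 3 digits = 51, minutes = 54.19669; 51 + 54.19669/60 = 51.9032782
  hemisphere W, so the sign is −
Point 6:
  φ: degrees = first 2 digits = 89, minutes = 26.09631; 89 + 26.09631/60 = 89.4349385
  N → positive
  Longitude: split at 3 digits → 137° and 53.407′; 137 + 53.407/60 = 137.8901167
  E ⇒ keep positive

1. -27.826267, 25.801111
2. 62.198127, -172.058772
3. -22.977847, 19.491283
4. 65.225229, 0.726417
5. -6.643060, -51.903278
6. 89.434939, 137.890117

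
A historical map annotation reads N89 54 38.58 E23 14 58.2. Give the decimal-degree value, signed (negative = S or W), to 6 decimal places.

89.910717, 23.249500

Lat: 54′ + 38.58″ = 54.64300′; 89 + 54.64300/60 = 89.9107167
N → positive
Lon: 14′ + 58.2″ = 14.97000′; 23 + 14.97000/60 = 23.2495000
E ⇒ keep positive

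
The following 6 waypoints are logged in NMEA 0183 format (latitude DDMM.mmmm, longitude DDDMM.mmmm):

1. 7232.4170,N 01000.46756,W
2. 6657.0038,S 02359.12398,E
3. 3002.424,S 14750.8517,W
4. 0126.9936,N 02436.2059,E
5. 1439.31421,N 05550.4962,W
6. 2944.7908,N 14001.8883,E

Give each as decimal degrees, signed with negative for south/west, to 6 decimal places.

Point 1:
  Latitude: split at 2 digits → 72° and 32.417′; 72 + 32.417/60 = 72.5402833
  N → positive
  λ: degrees = first 3 digits = 10, minutes = 0.46756; 10 + 0.46756/60 = 10.0077927
  W → negative
Point 2:
  Latitude: split at 2 digits → 66° and 57.0038′; 66 + 57.0038/60 = 66.9500633
  S → negative
  Lon: degrees = first 3 digits = 23, minutes = 59.12398; 23 + 59.12398/60 = 23.9853997
  E → positive
Point 3:
  Latitude: degrees = first 2 digits = 30, minutes = 2.424; 30 + 2.424/60 = 30.0404000
  hemisphere S, so the sign is −
  λ: degrees = first 3 digits = 147, minutes = 50.8517; 147 + 50.8517/60 = 147.8475283
  W → negative
Point 4:
  Lat: degrees = first 2 digits = 1, minutes = 26.9936; 1 + 26.9936/60 = 1.4498933
  N → positive
  Longitude: split at 3 digits → 024° and 36.2059′; 24 + 36.2059/60 = 24.6034317
  E → positive
Point 5:
  φ: split at 2 digits → 14° and 39.31421′; 14 + 39.31421/60 = 14.6552368
  N ⇒ keep positive
  λ: split at 3 digits → 055° and 50.4962′; 55 + 50.4962/60 = 55.8416033
  W ⇒ negate
Point 6:
  Lat: split at 2 digits → 29° and 44.7908′; 29 + 44.7908/60 = 29.7465133
  N ⇒ keep positive
  Longitude: degrees = first 3 digits = 140, minutes = 1.8883; 140 + 1.8883/60 = 140.0314717
  E → positive

1. 72.540283, -10.007793
2. -66.950063, 23.985400
3. -30.040400, -147.847528
4. 1.449893, 24.603432
5. 14.655237, -55.841603
6. 29.746513, 140.031472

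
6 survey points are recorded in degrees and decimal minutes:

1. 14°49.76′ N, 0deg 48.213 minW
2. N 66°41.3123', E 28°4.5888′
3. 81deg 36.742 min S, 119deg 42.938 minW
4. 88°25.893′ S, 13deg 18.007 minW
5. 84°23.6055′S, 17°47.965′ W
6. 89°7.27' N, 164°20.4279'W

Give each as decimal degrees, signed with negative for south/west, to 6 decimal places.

1. 14.829333, -0.803550
2. 66.688538, 28.076480
3. -81.612367, -119.715633
4. -88.431550, -13.300117
5. -84.393425, -17.799417
6. 89.121167, -164.340465

Point 1:
  Lat: 49.76′ = 0.829333°; total 14.8293333
  N → positive
  Lon: 0 + 48.213/60 = 0.8035500
  W → negative
Point 2:
  φ: 41.3123′ = 0.688538°; total 66.6885383
  N → positive
  Lon: 28 + 4.5888/60 = 28.0764800
  E ⇒ keep positive
Point 3:
  Lat: 36.742′ = 0.612367°; total 81.6123667
  S ⇒ negate
  λ: 119 + 42.938/60 = 119.7156333
  hemisphere W, so the sign is −
Point 4:
  Lat: 25.893′ = 0.431550°; total 88.4315500
  hemisphere S, so the sign is −
  Longitude: 13 + 18.007/60 = 13.3001167
  W ⇒ negate
Point 5:
  Latitude: 23.6055′ = 0.393425°; total 84.3934250
  S ⇒ negate
  Longitude: 17 + 47.965/60 = 17.7994167
  W ⇒ negate
Point 6:
  φ: 7.27′ = 0.121167°; total 89.1211667
  N → positive
  Lon: 164 + 20.4279/60 = 164.3404650
  hemisphere W, so the sign is −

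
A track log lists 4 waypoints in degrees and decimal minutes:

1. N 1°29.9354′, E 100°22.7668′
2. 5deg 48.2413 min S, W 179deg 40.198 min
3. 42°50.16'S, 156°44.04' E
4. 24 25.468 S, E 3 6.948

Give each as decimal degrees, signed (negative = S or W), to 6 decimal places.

1. 1.498923, 100.379447
2. -5.804022, -179.669967
3. -42.836000, 156.734000
4. -24.424467, 3.115800

Point 1:
  Latitude: 29.9354′ = 0.498923°; total 1.4989233
  N → positive
  Longitude: 100 + 22.7668/60 = 100.3794467
  E → positive
Point 2:
  φ: 48.2413′ = 0.804022°; total 5.8040217
  S → negative
  λ: 179 + 40.198/60 = 179.6699667
  W ⇒ negate
Point 3:
  Lat: 50.16′ = 0.836000°; total 42.8360000
  hemisphere S, so the sign is −
  λ: 44.04′ = 0.734000°; total 156.7340000
  E → positive
Point 4:
  Lat: 25.468′ = 0.424467°; total 24.4244667
  S ⇒ negate
  λ: 3 + 6.948/60 = 3.1158000
  E → positive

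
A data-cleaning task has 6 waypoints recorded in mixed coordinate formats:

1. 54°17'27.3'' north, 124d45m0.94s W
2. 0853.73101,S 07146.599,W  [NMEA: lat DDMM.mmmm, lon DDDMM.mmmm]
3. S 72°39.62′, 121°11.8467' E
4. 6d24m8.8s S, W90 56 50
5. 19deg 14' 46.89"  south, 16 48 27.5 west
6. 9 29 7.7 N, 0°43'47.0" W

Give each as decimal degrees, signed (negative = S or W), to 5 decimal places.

1. 54.29092, -124.75026
2. -8.89552, -71.77665
3. -72.66033, 121.19745
4. -6.40244, -90.94722
5. -19.24636, -16.80764
6. 9.48547, -0.72972

Point 1:
  Latitude: 17′ + 27.3″ = 17.45500′; 54 + 17.45500/60 = 54.290917
  N ⇒ keep positive
  λ: 124° + 45/60 + 0.94/3600 = 124 + 0.750000 + 0.000261 = 124.750261
  hemisphere W, so the sign is −
Point 2:
  Latitude: degrees = first 2 digits = 8, minutes = 53.73101; 8 + 53.73101/60 = 8.895517
  hemisphere S, so the sign is −
  Longitude: split at 3 digits → 071° and 46.599′; 71 + 46.599/60 = 71.776650
  W ⇒ negate
Point 3:
  φ: 72 + 39.62/60 = 72.660333
  S → negative
  Longitude: 11.8467′ = 0.197445°; total 121.197445
  E ⇒ keep positive
Point 4:
  Latitude: 6 + 24/60 + 8.8/3600 = 6.402444
  hemisphere S, so the sign is −
  Lon: 56′ + 50″ = 56.83333′; 90 + 56.83333/60 = 90.947222
  W → negative
Point 5:
  Lat: 19 + 14/60 + 46.89/3600 = 19.246358
  S ⇒ negate
  Lon: 16 + 48/60 + 27.5/3600 = 16.807639
  W → negative
Point 6:
  Lat: 9 + 29/60 + 7.7/3600 = 9.485472
  N → positive
  λ: 0 + 43/60 + 47/3600 = 0.729722
  hemisphere W, so the sign is −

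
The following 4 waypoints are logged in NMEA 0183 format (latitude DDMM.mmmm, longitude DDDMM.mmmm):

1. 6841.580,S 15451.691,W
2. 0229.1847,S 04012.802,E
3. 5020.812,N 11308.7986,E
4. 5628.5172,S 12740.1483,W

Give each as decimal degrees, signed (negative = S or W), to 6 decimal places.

Point 1:
  φ: split at 2 digits → 68° and 41.58′; 68 + 41.58/60 = 68.6930000
  S ⇒ negate
  Longitude: degrees = first 3 digits = 154, minutes = 51.691; 154 + 51.691/60 = 154.8615167
  W ⇒ negate
Point 2:
  φ: split at 2 digits → 02° and 29.1847′; 2 + 29.1847/60 = 2.4864117
  S → negative
  λ: degrees = first 3 digits = 40, minutes = 12.802; 40 + 12.802/60 = 40.2133667
  E → positive
Point 3:
  Lat: degrees = first 2 digits = 50, minutes = 20.812; 50 + 20.812/60 = 50.3468667
  N ⇒ keep positive
  Lon: degrees = first 3 digits = 113, minutes = 8.7986; 113 + 8.7986/60 = 113.1466433
  E ⇒ keep positive
Point 4:
  Lat: split at 2 digits → 56° and 28.5172′; 56 + 28.5172/60 = 56.4752867
  hemisphere S, so the sign is −
  Lon: degrees = first 3 digits = 127, minutes = 40.1483; 127 + 40.1483/60 = 127.6691383
  W ⇒ negate

1. -68.693000, -154.861517
2. -2.486412, 40.213367
3. 50.346867, 113.146643
4. -56.475287, -127.669138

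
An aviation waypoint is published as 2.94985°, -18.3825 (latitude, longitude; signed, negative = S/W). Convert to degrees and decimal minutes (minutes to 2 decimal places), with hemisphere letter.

2° 56.99′ N, 18° 22.95′ W

Latitude: fractional part 0.949850 → 56.9910 minutes
Longitude is negative → W; |value| = 18.382500
Lon: fractional part 0.382500 → 22.9500 minutes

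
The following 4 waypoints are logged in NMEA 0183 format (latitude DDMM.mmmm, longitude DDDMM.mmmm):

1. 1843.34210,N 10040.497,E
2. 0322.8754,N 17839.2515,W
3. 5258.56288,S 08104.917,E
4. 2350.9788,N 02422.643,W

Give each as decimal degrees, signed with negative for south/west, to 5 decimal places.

1. 18.72237, 100.67495
2. 3.38126, -178.65419
3. -52.97605, 81.08195
4. 23.84965, -24.37738

Point 1:
  Lat: split at 2 digits → 18° and 43.3421′; 18 + 43.3421/60 = 18.722368
  N ⇒ keep positive
  λ: split at 3 digits → 100° and 40.497′; 100 + 40.497/60 = 100.674950
  E ⇒ keep positive
Point 2:
  φ: degrees = first 2 digits = 3, minutes = 22.8754; 3 + 22.8754/60 = 3.381257
  N → positive
  Lon: split at 3 digits → 178° and 39.2515′; 178 + 39.2515/60 = 178.654192
  hemisphere W, so the sign is −
Point 3:
  φ: degrees = first 2 digits = 52, minutes = 58.56288; 52 + 58.56288/60 = 52.976048
  S → negative
  λ: degrees = first 3 digits = 81, minutes = 4.917; 81 + 4.917/60 = 81.081950
  E → positive
Point 4:
  Latitude: degrees = first 2 digits = 23, minutes = 50.9788; 23 + 50.9788/60 = 23.849647
  N → positive
  Lon: degrees = first 3 digits = 24, minutes = 22.643; 24 + 22.643/60 = 24.377383
  W ⇒ negate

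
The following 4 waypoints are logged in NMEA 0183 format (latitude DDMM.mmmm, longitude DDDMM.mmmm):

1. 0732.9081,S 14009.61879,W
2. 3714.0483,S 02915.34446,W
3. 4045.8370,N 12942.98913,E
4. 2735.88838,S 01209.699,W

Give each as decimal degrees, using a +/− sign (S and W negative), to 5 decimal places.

1. -7.54847, -140.16031
2. -37.23414, -29.25574
3. 40.76395, 129.71649
4. -27.59814, -12.16165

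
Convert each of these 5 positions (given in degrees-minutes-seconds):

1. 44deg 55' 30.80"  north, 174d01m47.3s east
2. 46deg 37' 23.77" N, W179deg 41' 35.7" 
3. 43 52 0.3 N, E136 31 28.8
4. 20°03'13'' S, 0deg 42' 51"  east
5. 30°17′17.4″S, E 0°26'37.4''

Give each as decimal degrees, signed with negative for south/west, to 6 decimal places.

1. 44.925222, 174.029806
2. 46.623269, -179.693250
3. 43.866750, 136.524667
4. -20.053611, 0.714167
5. -30.288167, 0.443722

Point 1:
  Lat: 55′ + 30.8″ = 55.51333′; 44 + 55.51333/60 = 44.9252222
  N ⇒ keep positive
  Lon: 174° + 1/60 + 47.3/3600 = 174 + 0.016667 + 0.013139 = 174.0298056
  E ⇒ keep positive
Point 2:
  φ: 37′ + 23.77″ = 37.39617′; 46 + 37.39617/60 = 46.6232694
  N → positive
  λ: 179 + 41/60 + 35.7/3600 = 179.6932500
  hemisphere W, so the sign is −
Point 3:
  Lat: 52′ + 0.3″ = 52.00500′; 43 + 52.00500/60 = 43.8667500
  N ⇒ keep positive
  Longitude: 31′ + 28.8″ = 31.48000′; 136 + 31.48000/60 = 136.5246667
  E ⇒ keep positive
Point 4:
  φ: 3′ + 13″ = 3.21667′; 20 + 3.21667/60 = 20.0536111
  S → negative
  λ: 42′ + 51″ = 42.85000′; 0 + 42.85000/60 = 0.7141667
  E → positive
Point 5:
  Lat: 30° + 17/60 + 17.4/3600 = 30 + 0.283333 + 0.004833 = 30.2881667
  S → negative
  Lon: 0 + 26/60 + 37.4/3600 = 0.4437222
  E ⇒ keep positive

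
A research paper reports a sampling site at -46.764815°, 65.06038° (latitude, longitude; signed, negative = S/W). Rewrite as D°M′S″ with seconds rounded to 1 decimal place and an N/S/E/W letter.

Latitude is negative → S; |value| = 46.764815
Latitude: 0.764815 × 60 = 45.88890′ → 45′, remainder × 60 = 53.334″
λ: 0.060380 × 60 = 3.62280′ → 3′, remainder × 60 = 37.368″

46°45′53.3″ S, 65°03′37.4″ E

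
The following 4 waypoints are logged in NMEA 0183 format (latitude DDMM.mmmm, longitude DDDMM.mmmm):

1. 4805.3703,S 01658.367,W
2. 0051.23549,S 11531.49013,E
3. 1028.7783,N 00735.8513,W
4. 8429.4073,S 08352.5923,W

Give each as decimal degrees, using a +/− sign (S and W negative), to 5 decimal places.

Point 1:
  φ: split at 2 digits → 48° and 5.3703′; 48 + 5.3703/60 = 48.089505
  S → negative
  Longitude: degrees = first 3 digits = 16, minutes = 58.367; 16 + 58.367/60 = 16.972783
  W ⇒ negate
Point 2:
  Latitude: split at 2 digits → 00° and 51.23549′; 0 + 51.23549/60 = 0.853925
  S ⇒ negate
  λ: degrees = first 3 digits = 115, minutes = 31.49013; 115 + 31.49013/60 = 115.524836
  E ⇒ keep positive
Point 3:
  Latitude: split at 2 digits → 10° and 28.7783′; 10 + 28.7783/60 = 10.479638
  N ⇒ keep positive
  Longitude: split at 3 digits → 007° and 35.8513′; 7 + 35.8513/60 = 7.597522
  W → negative
Point 4:
  Lat: split at 2 digits → 84° and 29.4073′; 84 + 29.4073/60 = 84.490122
  S ⇒ negate
  Longitude: degrees = first 3 digits = 83, minutes = 52.5923; 83 + 52.5923/60 = 83.876538
  hemisphere W, so the sign is −

1. -48.08951, -16.97278
2. -0.85392, 115.52484
3. 10.47964, -7.59752
4. -84.49012, -83.87654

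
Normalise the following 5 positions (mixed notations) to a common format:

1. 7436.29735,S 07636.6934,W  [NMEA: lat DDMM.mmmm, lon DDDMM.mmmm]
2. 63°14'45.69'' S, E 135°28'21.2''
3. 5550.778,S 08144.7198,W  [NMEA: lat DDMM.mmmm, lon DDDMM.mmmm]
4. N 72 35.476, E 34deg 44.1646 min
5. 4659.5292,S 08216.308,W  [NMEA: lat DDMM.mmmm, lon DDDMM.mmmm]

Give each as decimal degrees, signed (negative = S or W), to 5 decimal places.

Point 1:
  Lat: degrees = first 2 digits = 74, minutes = 36.29735; 74 + 36.29735/60 = 74.604956
  hemisphere S, so the sign is −
  Lon: degrees = first 3 digits = 76, minutes = 36.6934; 76 + 36.6934/60 = 76.611557
  W → negative
Point 2:
  φ: 63° + 14/60 + 45.69/3600 = 63 + 0.233333 + 0.012692 = 63.246025
  S → negative
  Longitude: 28′ + 21.2″ = 28.35333′; 135 + 28.35333/60 = 135.472556
  E → positive
Point 3:
  Lat: degrees = first 2 digits = 55, minutes = 50.778; 55 + 50.778/60 = 55.846300
  hemisphere S, so the sign is −
  Longitude: split at 3 digits → 081° and 44.7198′; 81 + 44.7198/60 = 81.745330
  W ⇒ negate
Point 4:
  Latitude: 35.476′ = 0.591267°; total 72.591267
  N ⇒ keep positive
  λ: 44.1646′ = 0.736077°; total 34.736077
  E → positive
Point 5:
  Lat: split at 2 digits → 46° and 59.5292′; 46 + 59.5292/60 = 46.992153
  S → negative
  Lon: degrees = first 3 digits = 82, minutes = 16.308; 82 + 16.308/60 = 82.271800
  hemisphere W, so the sign is −

1. -74.60496, -76.61156
2. -63.24603, 135.47256
3. -55.84630, -81.74533
4. 72.59127, 34.73608
5. -46.99215, -82.27180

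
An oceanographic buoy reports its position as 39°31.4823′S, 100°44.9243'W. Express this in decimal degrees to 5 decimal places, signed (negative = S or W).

-39.52471, -100.74874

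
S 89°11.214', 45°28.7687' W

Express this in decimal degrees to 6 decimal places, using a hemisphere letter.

89.186900° S, 45.479478° W

Latitude: 11.214′ = 0.186900°; total 89.1869000
Lon: 28.7687′ = 0.479478°; total 45.4794783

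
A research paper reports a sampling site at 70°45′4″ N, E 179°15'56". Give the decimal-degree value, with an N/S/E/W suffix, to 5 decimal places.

Lat: 70° + 45/60 + 4/3600 = 70 + 0.750000 + 0.001111 = 70.751111
Lon: 179° + 15/60 + 56/3600 = 179 + 0.250000 + 0.015556 = 179.265556

70.75111° N, 179.26556° E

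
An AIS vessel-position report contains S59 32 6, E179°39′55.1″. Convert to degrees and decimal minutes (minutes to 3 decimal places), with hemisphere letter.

59° 32.100′ S, 179° 39.918′ E

Lat: seconds/60 = 0.10000; minutes = 32 + 0.10000 = 32.10000
Longitude: seconds/60 = 0.91833; minutes = 39 + 0.91833 = 39.91833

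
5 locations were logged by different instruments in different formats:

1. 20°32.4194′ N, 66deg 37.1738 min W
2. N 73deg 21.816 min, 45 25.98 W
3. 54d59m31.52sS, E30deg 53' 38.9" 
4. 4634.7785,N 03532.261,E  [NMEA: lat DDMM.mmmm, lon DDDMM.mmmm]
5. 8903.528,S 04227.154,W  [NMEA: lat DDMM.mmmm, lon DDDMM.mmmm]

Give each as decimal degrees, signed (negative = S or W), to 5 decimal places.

Point 1:
  φ: 20 + 32.4194/60 = 20.540323
  N ⇒ keep positive
  Lon: 66 + 37.1738/60 = 66.619563
  W ⇒ negate
Point 2:
  φ: 21.816′ = 0.363600°; total 73.363600
  N → positive
  Lon: 25.98′ = 0.433000°; total 45.433000
  W → negative
Point 3:
  Lat: 54 + 59/60 + 31.52/3600 = 54.992089
  hemisphere S, so the sign is −
  λ: 53′ + 38.9″ = 53.64833′; 30 + 53.64833/60 = 30.894139
  E ⇒ keep positive
Point 4:
  Latitude: degrees = first 2 digits = 46, minutes = 34.7785; 46 + 34.7785/60 = 46.579642
  N → positive
  Lon: split at 3 digits → 035° and 32.261′; 35 + 32.261/60 = 35.537683
  E ⇒ keep positive
Point 5:
  Lat: split at 2 digits → 89° and 3.528′; 89 + 3.528/60 = 89.058800
  S ⇒ negate
  λ: degrees = first 3 digits = 42, minutes = 27.154; 42 + 27.154/60 = 42.452567
  W → negative

1. 20.54032, -66.61956
2. 73.36360, -45.43300
3. -54.99209, 30.89414
4. 46.57964, 35.53768
5. -89.05880, -42.45257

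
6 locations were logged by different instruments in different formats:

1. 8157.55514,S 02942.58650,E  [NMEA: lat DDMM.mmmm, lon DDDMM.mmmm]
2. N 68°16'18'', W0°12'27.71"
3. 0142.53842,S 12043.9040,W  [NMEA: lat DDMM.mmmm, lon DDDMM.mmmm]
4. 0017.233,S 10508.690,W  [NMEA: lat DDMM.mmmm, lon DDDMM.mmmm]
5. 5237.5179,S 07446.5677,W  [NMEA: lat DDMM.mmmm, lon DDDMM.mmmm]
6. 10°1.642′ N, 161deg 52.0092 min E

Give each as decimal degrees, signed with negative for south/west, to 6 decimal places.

Point 1:
  Latitude: degrees = first 2 digits = 81, minutes = 57.55514; 81 + 57.55514/60 = 81.9592523
  S ⇒ negate
  Longitude: degrees = first 3 digits = 29, minutes = 42.5865; 29 + 42.5865/60 = 29.7097750
  E → positive
Point 2:
  Latitude: 68 + 16/60 + 18/3600 = 68.2716667
  N → positive
  Longitude: 0 + 12/60 + 27.71/3600 = 0.2076972
  W ⇒ negate
Point 3:
  φ: split at 2 digits → 01° and 42.53842′; 1 + 42.53842/60 = 1.7089737
  S ⇒ negate
  Lon: split at 3 digits → 120° and 43.904′; 120 + 43.904/60 = 120.7317333
  W → negative
Point 4:
  φ: split at 2 digits → 00° and 17.233′; 0 + 17.233/60 = 0.2872167
  S ⇒ negate
  Lon: split at 3 digits → 105° and 8.69′; 105 + 8.69/60 = 105.1448333
  hemisphere W, so the sign is −
Point 5:
  Lat: split at 2 digits → 52° and 37.5179′; 52 + 37.5179/60 = 52.6252983
  S → negative
  Longitude: split at 3 digits → 074° and 46.5677′; 74 + 46.5677/60 = 74.7761283
  W → negative
Point 6:
  Latitude: 10 + 1.642/60 = 10.0273667
  N → positive
  Longitude: 52.0092′ = 0.866820°; total 161.8668200
  E ⇒ keep positive

1. -81.959252, 29.709775
2. 68.271667, -0.207697
3. -1.708974, -120.731733
4. -0.287217, -105.144833
5. -52.625298, -74.776128
6. 10.027367, 161.866820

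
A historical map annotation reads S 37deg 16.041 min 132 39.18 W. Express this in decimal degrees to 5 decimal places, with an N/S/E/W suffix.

37.26735° S, 132.65300° W

Lat: 37 + 16.041/60 = 37.267350
Longitude: 39.18′ = 0.653000°; total 132.653000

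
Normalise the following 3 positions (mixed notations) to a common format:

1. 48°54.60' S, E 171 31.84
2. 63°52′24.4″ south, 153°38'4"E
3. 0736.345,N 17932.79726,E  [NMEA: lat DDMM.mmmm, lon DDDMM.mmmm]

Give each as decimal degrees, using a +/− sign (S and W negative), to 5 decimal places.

Point 1:
  φ: 48 + 54.6/60 = 48.910000
  S ⇒ negate
  Lon: 31.84′ = 0.530667°; total 171.530667
  E → positive
Point 2:
  Lat: 52′ + 24.4″ = 52.40667′; 63 + 52.40667/60 = 63.873444
  S ⇒ negate
  Longitude: 38′ + 4″ = 38.06667′; 153 + 38.06667/60 = 153.634444
  E → positive
Point 3:
  Latitude: split at 2 digits → 07° and 36.345′; 7 + 36.345/60 = 7.605750
  N → positive
  Longitude: degrees = first 3 digits = 179, minutes = 32.79726; 179 + 32.79726/60 = 179.546621
  E → positive

1. -48.91000, 171.53067
2. -63.87344, 153.63444
3. 7.60575, 179.54662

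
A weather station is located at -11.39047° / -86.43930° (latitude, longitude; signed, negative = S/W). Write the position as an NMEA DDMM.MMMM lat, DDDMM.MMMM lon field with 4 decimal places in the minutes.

1123.4282,S / 08626.3580,W

Latitude is negative → S; |value| = 11.390470
Lat: minutes = (11.390470 − 11) × 60 = 23.428200
Longitude is negative → W; |value| = 86.439300
Longitude: 86° + 0.439300 × 60 = 86° 26.358000′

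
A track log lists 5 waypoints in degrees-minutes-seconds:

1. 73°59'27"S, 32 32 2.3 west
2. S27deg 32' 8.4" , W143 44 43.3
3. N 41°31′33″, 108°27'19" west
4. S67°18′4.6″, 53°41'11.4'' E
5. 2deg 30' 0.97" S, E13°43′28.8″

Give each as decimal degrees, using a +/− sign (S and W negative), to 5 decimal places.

Point 1:
  φ: 59′ + 27″ = 59.45000′; 73 + 59.45000/60 = 73.990833
  hemisphere S, so the sign is −
  λ: 32 + 32/60 + 2.3/3600 = 32.533972
  W → negative
Point 2:
  φ: 27° + 32/60 + 8.4/3600 = 27 + 0.533333 + 0.002333 = 27.535667
  S ⇒ negate
  λ: 44′ + 43.3″ = 44.72167′; 143 + 44.72167/60 = 143.745361
  W → negative
Point 3:
  Lat: 31′ + 33″ = 31.55000′; 41 + 31.55000/60 = 41.525833
  N → positive
  Lon: 27′ + 19″ = 27.31667′; 108 + 27.31667/60 = 108.455278
  hemisphere W, so the sign is −
Point 4:
  Lat: 18′ + 4.6″ = 18.07667′; 67 + 18.07667/60 = 67.301278
  hemisphere S, so the sign is −
  Longitude: 53 + 41/60 + 11.4/3600 = 53.686500
  E → positive
Point 5:
  Lat: 2 + 30/60 + 0.97/3600 = 2.500269
  S ⇒ negate
  λ: 13° + 43/60 + 28.8/3600 = 13 + 0.716667 + 0.008000 = 13.724667
  E ⇒ keep positive

1. -73.99083, -32.53397
2. -27.53567, -143.74536
3. 41.52583, -108.45528
4. -67.30128, 53.68650
5. -2.50027, 13.72467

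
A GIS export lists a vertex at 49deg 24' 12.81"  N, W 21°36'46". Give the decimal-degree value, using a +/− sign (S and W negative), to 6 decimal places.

49.403558, -21.612778

φ: 49 + 24/60 + 12.81/3600 = 49.4035583
N ⇒ keep positive
λ: 21 + 36/60 + 46/3600 = 21.6127778
hemisphere W, so the sign is −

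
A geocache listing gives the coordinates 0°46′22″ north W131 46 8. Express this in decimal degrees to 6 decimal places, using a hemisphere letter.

0.772778° N, 131.768889° W

φ: 0 + 46/60 + 22/3600 = 0.7727778
Lon: 131 + 46/60 + 8/3600 = 131.7688889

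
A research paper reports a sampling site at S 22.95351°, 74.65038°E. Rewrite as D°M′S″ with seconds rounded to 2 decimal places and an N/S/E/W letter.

Lat: whole degrees 22; 57.21060′ → 57′ and 12.6360″
Lon: 0.650380° → 39.02280′; 0.02280 × 60 = 1.3680″

22°57′12.64″ S, 74°39′1.37″ E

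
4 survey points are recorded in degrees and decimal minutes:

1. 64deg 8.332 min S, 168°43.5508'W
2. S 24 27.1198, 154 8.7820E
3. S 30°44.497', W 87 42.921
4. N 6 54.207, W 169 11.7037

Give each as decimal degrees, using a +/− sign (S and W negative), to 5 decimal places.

1. -64.13887, -168.72585
2. -24.45200, 154.14637
3. -30.74162, -87.71535
4. 6.90345, -169.19506

Point 1:
  Lat: 8.332′ = 0.138867°; total 64.138867
  S → negative
  λ: 43.5508′ = 0.725847°; total 168.725847
  W ⇒ negate
Point 2:
  Lat: 27.1198′ = 0.451997°; total 24.451997
  hemisphere S, so the sign is −
  Lon: 8.782′ = 0.146367°; total 154.146367
  E → positive
Point 3:
  Latitude: 44.497′ = 0.741617°; total 30.741617
  hemisphere S, so the sign is −
  λ: 87 + 42.921/60 = 87.715350
  hemisphere W, so the sign is −
Point 4:
  Lat: 54.207′ = 0.903450°; total 6.903450
  N → positive
  Lon: 11.7037′ = 0.195062°; total 169.195062
  hemisphere W, so the sign is −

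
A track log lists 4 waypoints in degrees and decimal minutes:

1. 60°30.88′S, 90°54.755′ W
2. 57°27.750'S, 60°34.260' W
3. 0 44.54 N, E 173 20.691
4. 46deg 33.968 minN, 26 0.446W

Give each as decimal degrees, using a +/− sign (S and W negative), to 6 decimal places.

Point 1:
  Lat: 60 + 30.88/60 = 60.5146667
  S ⇒ negate
  Lon: 90 + 54.755/60 = 90.9125833
  W → negative
Point 2:
  Lat: 57 + 27.75/60 = 57.4625000
  S → negative
  Lon: 34.26′ = 0.571000°; total 60.5710000
  W → negative
Point 3:
  Latitude: 0 + 44.54/60 = 0.7423333
  N ⇒ keep positive
  Lon: 173 + 20.691/60 = 173.3448500
  E → positive
Point 4:
  Lat: 46 + 33.968/60 = 46.5661333
  N → positive
  λ: 0.446′ = 0.007433°; total 26.0074333
  W → negative

1. -60.514667, -90.912583
2. -57.462500, -60.571000
3. 0.742333, 173.344850
4. 46.566133, -26.007433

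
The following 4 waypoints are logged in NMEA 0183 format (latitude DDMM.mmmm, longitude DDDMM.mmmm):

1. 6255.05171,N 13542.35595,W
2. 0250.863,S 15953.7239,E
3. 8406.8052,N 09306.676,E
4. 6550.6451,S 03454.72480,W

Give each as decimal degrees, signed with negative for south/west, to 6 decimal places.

1. 62.917529, -135.705933
2. -2.847717, 159.895398
3. 84.113420, 93.111267
4. -65.844085, -34.912080

Point 1:
  φ: degrees = first 2 digits = 62, minutes = 55.05171; 62 + 55.05171/60 = 62.9175285
  N ⇒ keep positive
  Lon: degrees = first 3 digits = 135, minutes = 42.35595; 135 + 42.35595/60 = 135.7059325
  W ⇒ negate
Point 2:
  φ: degrees = first 2 digits = 2, minutes = 50.863; 2 + 50.863/60 = 2.8477167
  S → negative
  λ: degrees = first 3 digits = 159, minutes = 53.7239; 159 + 53.7239/60 = 159.8953983
  E ⇒ keep positive
Point 3:
  Lat: split at 2 digits → 84° and 6.8052′; 84 + 6.8052/60 = 84.1134200
  N ⇒ keep positive
  λ: split at 3 digits → 093° and 6.676′; 93 + 6.676/60 = 93.1112667
  E → positive
Point 4:
  Latitude: split at 2 digits → 65° and 50.6451′; 65 + 50.6451/60 = 65.8440850
  hemisphere S, so the sign is −
  Lon: degrees = first 3 digits = 34, minutes = 54.7248; 34 + 54.7248/60 = 34.9120800
  hemisphere W, so the sign is −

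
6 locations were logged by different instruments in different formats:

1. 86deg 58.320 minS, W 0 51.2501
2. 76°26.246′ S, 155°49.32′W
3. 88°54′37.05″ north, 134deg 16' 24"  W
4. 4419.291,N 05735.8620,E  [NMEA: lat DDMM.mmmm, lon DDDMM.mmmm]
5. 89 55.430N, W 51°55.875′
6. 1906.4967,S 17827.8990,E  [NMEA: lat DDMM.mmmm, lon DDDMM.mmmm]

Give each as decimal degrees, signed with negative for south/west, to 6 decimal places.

1. -86.972000, -0.854168
2. -76.437433, -155.822000
3. 88.910292, -134.273333
4. 44.321517, 57.597700
5. 89.923833, -51.931250
6. -19.108278, 178.464983

Point 1:
  Lat: 58.32′ = 0.972000°; total 86.9720000
  hemisphere S, so the sign is −
  λ: 0 + 51.2501/60 = 0.8541683
  W ⇒ negate
Point 2:
  Latitude: 76 + 26.246/60 = 76.4374333
  S ⇒ negate
  Longitude: 155 + 49.32/60 = 155.8220000
  hemisphere W, so the sign is −
Point 3:
  φ: 54′ + 37.05″ = 54.61750′; 88 + 54.61750/60 = 88.9102917
  N ⇒ keep positive
  Longitude: 134 + 16/60 + 24/3600 = 134.2733333
  W ⇒ negate
Point 4:
  Lat: split at 2 digits → 44° and 19.291′; 44 + 19.291/60 = 44.3215167
  N ⇒ keep positive
  Lon: split at 3 digits → 057° and 35.862′; 57 + 35.862/60 = 57.5977000
  E ⇒ keep positive
Point 5:
  Lat: 89 + 55.43/60 = 89.9238333
  N → positive
  Lon: 55.875′ = 0.931250°; total 51.9312500
  W ⇒ negate
Point 6:
  Lat: split at 2 digits → 19° and 6.4967′; 19 + 6.4967/60 = 19.1082783
  S ⇒ negate
  Longitude: degrees = first 3 digits = 178, minutes = 27.899; 178 + 27.899/60 = 178.4649833
  E ⇒ keep positive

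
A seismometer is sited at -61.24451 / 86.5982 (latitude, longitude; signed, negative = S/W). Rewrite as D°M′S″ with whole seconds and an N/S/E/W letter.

61°14′40″ S, 86°35′54″ E

Latitude is negative → S; |value| = 61.244510
φ: 0.244510 × 60 = 14.67060′ → 14′, remainder × 60 = 40.24″
Longitude: 0.598200 × 60 = 35.89200′ → 35′, remainder × 60 = 53.52″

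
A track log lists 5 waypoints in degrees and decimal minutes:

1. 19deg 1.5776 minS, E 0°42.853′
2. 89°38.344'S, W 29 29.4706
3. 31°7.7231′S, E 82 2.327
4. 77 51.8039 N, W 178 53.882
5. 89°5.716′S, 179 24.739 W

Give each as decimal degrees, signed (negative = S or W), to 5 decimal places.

1. -19.02629, 0.71422
2. -89.63907, -29.49118
3. -31.12872, 82.03878
4. 77.86340, -178.89803
5. -89.09527, -179.41232

Point 1:
  φ: 1.5776′ = 0.026293°; total 19.026293
  S → negative
  Lon: 0 + 42.853/60 = 0.714217
  E ⇒ keep positive
Point 2:
  φ: 89 + 38.344/60 = 89.639067
  S → negative
  λ: 29.4706′ = 0.491177°; total 29.491177
  hemisphere W, so the sign is −
Point 3:
  Lat: 31 + 7.7231/60 = 31.128718
  S ⇒ negate
  Longitude: 2.327′ = 0.038783°; total 82.038783
  E ⇒ keep positive
Point 4:
  φ: 77 + 51.8039/60 = 77.863398
  N ⇒ keep positive
  Longitude: 178 + 53.882/60 = 178.898033
  W ⇒ negate
Point 5:
  Lat: 89 + 5.716/60 = 89.095267
  hemisphere S, so the sign is −
  Longitude: 179 + 24.739/60 = 179.412317
  W → negative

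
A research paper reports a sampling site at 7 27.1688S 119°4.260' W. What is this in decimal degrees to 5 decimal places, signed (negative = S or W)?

-7.45281, -119.07100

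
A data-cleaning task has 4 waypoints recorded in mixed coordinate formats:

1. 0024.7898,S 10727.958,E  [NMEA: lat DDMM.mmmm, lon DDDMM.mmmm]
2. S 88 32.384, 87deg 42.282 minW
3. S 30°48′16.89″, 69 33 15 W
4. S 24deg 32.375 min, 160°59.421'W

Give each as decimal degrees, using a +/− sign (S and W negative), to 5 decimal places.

Point 1:
  φ: degrees = first 2 digits = 0, minutes = 24.7898; 0 + 24.7898/60 = 0.413163
  S ⇒ negate
  Longitude: degrees = first 3 digits = 107, minutes = 27.958; 107 + 27.958/60 = 107.465967
  E ⇒ keep positive
Point 2:
  φ: 32.384′ = 0.539733°; total 88.539733
  S → negative
  λ: 42.282′ = 0.704700°; total 87.704700
  W → negative
Point 3:
  Latitude: 30° + 48/60 + 16.89/3600 = 30 + 0.800000 + 0.004692 = 30.804692
  S ⇒ negate
  λ: 33′ + 15″ = 33.25000′; 69 + 33.25000/60 = 69.554167
  hemisphere W, so the sign is −
Point 4:
  φ: 32.375′ = 0.539583°; total 24.539583
  S ⇒ negate
  Longitude: 59.421′ = 0.990350°; total 160.990350
  W → negative

1. -0.41316, 107.46597
2. -88.53973, -87.70470
3. -30.80469, -69.55417
4. -24.53958, -160.99035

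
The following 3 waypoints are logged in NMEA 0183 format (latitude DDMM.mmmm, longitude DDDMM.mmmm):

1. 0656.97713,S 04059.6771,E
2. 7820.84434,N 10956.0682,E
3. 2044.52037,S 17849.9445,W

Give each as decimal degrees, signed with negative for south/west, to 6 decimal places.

Point 1:
  Latitude: degrees = first 2 digits = 6, minutes = 56.97713; 6 + 56.97713/60 = 6.9496188
  S → negative
  Longitude: degrees = first 3 digits = 40, minutes = 59.6771; 40 + 59.6771/60 = 40.9946183
  E → positive
Point 2:
  φ: degrees = first 2 digits = 78, minutes = 20.84434; 78 + 20.84434/60 = 78.3474057
  N ⇒ keep positive
  Lon: split at 3 digits → 109° and 56.0682′; 109 + 56.0682/60 = 109.9344700
  E → positive
Point 3:
  Lat: split at 2 digits → 20° and 44.52037′; 20 + 44.52037/60 = 20.7420062
  S ⇒ negate
  λ: split at 3 digits → 178° and 49.9445′; 178 + 49.9445/60 = 178.8324083
  W ⇒ negate

1. -6.949619, 40.994618
2. 78.347406, 109.934470
3. -20.742006, -178.832408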